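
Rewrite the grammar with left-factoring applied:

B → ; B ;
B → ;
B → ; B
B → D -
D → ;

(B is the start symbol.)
Left-factoring transforms A → αβ₁ | αβ₂ into A → αA' and A' → β₁ | β₂
(α is the longest common prefix among the alternatives). Repeat until
no nonterminal has two alternatives with a common prefix.

Round 1: B has alternatives sharing prefix ';'. Introduce B': B → ; B'
  Add: B' → B ;
  Add: B' → ε
  Add: B' → B

Round 2: B' has alternatives sharing prefix 'B'. Introduce B'': B' → B B''
  Add: B'' → ;
  Add: B'' → ε

No remaining common prefixes — done.

Resulting grammar:
B → ; B'
B' → B B''
B'' → ;
B'' → ε
B' → ε
B → D -
D → ;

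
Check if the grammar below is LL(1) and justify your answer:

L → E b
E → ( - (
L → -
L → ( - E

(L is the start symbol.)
Relevant sets:
  FIRST(E) = { '(' }

For L:
  PREDICT(L → E b) = { '(' }
  PREDICT(L → '-') = { '-' }
  PREDICT(L → '(' '-' E) = { '(' }
E has a single production, so nothing to check there.

Conflict found: Predict set conflict for L: { '(' }
The grammar is NOT LL(1).

Answer: No. Predict set conflict for L: { '(' }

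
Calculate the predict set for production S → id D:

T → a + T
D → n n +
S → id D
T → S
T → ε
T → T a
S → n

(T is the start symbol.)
{ 'id' }

PREDICT(S → id D) = (FIRST(RHS) \ {ε}) ∪ (FOLLOW(S) if ε ∈ FIRST(RHS), i.e. RHS ⇒* ε)
FIRST(id D) = { 'id' }
ε ∉ FIRST(id D), so FOLLOW(S) is not added.
PREDICT(S → id D) = { 'id' }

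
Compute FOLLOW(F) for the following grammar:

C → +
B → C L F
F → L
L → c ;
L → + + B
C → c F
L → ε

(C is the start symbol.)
{ $, '+', 'c' }

To compute FOLLOW(F), find every occurrence of F on a right-hand side N → α F β: add FIRST(β) \ {ε}, and if β is empty or nullable also add FOLLOW(N). Iterate to a fixed point.

In B → C L F: F is at the end, add FOLLOW(B)
In C → c F: F is at the end, add FOLLOW(C)

The FOLLOW sets referred to above (computed the same way, to a fixed point):
  FOLLOW(B) = { $, '+', 'c' }
  FOLLOW(C) = { $, '+', 'c' }

Taking the union: FOLLOW(F) = { $, '+', 'c' }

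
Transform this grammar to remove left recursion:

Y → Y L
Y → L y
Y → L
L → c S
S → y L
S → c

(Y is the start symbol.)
Y → L y Y'
Y → L Y'
Y' → L Y'
Y' → ε
L → c S
S → y L
S → c

Y is directly left-recursive. The standard transformation for
  A → A α₁ | ... | A α_m | β₁ | ... | β_n
is
  A  → β₁ A' | ... | β_n A'
  A' → α₁ A' | ... | α_m A' | ε

Y → L y becomes Y → L y Y'
Y → L becomes Y → L Y'
Y → Y L becomes Y' → L Y'
Add Y' → ε

Productions for other non-terminals are unchanged:
  L → c S
  S → y L
  S → c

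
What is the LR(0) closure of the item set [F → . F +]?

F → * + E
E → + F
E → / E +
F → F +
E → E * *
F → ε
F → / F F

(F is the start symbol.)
Start with: [F → . F +]
  [F → . F +] has the dot before F: add [F → . * + E], [F → .], [F → . / F F]
No further items can be added.

CLOSURE = { [F → . * + E], [F → . / F F], [F → . F +], [F → .] }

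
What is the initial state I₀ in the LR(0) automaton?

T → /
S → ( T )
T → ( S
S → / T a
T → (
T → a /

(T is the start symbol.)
First, augment the grammar with T' → T
I₀ = CLOSURE({ [T' → . T] }):
  [T' → . T] has the dot before T: add [T → . /], [T → . ( S], [T → . (], [T → . a /]
No further items can be added.

I₀ = { [T → . ( S], [T → . (], [T → . /], [T → . a /], [T' → . T] }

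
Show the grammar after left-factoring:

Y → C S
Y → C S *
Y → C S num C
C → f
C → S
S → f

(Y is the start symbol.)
Y → C S Y'
Y' → ε
Y' → *
Y' → num C
C → f
C → S
S → f

Left-factoring transforms A → αβ₁ | αβ₂ into A → αA' and A' → β₁ | β₂
(α is the longest common prefix among the alternatives). Repeat until
no nonterminal has two alternatives with a common prefix.

Round 1: Y has alternatives sharing prefix 'C S'. Introduce Y': Y → C S Y'
  Add: Y' → ε
  Add: Y' → *
  Add: Y' → num C

No remaining common prefixes — done.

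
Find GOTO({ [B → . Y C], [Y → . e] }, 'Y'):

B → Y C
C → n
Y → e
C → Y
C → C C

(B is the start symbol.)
{ [B → Y . C], [C → . C C], [C → . Y], [C → . n], [Y → . e] }

GOTO(I, 'Y') = CLOSURE({ [A → αX.β] : [A → α.Xβ] ∈ I, X = 'Y' })

Items with dot before 'Y', with the dot advanced:
  [B → . Y C] → [B → Y . C]
Closure of the advanced items:
  [B → Y . C] has the dot before C: add [C → . n], [C → . Y], [C → . C C]
  [C → . Y] has the dot before Y: add [Y → . e]

GOTO = { [B → Y . C], [C → . C C], [C → . Y], [C → . n], [Y → . e] }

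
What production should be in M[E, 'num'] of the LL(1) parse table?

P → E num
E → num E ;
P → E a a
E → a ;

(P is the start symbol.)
E → num E ;

To find M[E, 'num'], we find productions for E where 'num' is in the predict set (PREDICT(N → α) = (FIRST(α) \ {ε}) ∪ (FOLLOW(N) if α ⇒* ε)).

E → num E ;: PREDICT = { 'num' }
  'num' is in predict set, so this production goes in M[E, 'num']
E → a ;: PREDICT = { 'a' }

M[E, 'num'] = E → num E ;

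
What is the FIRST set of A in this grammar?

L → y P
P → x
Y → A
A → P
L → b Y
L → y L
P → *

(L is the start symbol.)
{ '*', 'x' }

To compute FIRST(A), examine every production with A on the left-hand side, reading each right-hand side left to right until a non-nullable symbol is reached.

FIRST sets of the other non-terminals involved (by the same procedure, iterated to a fixed point):
  FIRST(P) = { '*', 'x' }

From A → P:
  - P is a non-terminal: add FIRST(P) \ {ε} = { '*', 'x' }
    P is not nullable, so stop

Collecting: FIRST(A) = { '*', 'x' }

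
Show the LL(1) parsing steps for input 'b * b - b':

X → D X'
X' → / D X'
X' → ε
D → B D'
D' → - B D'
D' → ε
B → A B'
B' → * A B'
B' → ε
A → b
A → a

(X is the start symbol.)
Stack is shown with the top on the left.

Stack           Input        Action
-----------------------------------
X $             b * b - b $  output X → D X'
D X' $          b * b - b $  output D → B D'
B D' X' $       b * b - b $  output B → A B'
A B' D' X' $    b * b - b $  output A → b
b B' D' X' $    b * b - b $  match 'b'
B' D' X' $      * b - b $    output B' → * A B'
* A B' D' X' $  * b - b $    match '*'
A B' D' X' $    b - b $      output A → b
b B' D' X' $    b - b $      match 'b'
B' D' X' $      - b $        output B' → ε
D' X' $         - b $        output D' → - B D'
- B D' X' $     - b $        match '-'
B D' X' $       b $          output B → A B'
A B' D' X' $    b $          output A → b
b B' D' X' $    b $          match 'b'
B' D' X' $      $            output B' → ε
D' X' $         $            output D' → ε
X' $            $            output X' → ε
$               $            accept

The string is accepted.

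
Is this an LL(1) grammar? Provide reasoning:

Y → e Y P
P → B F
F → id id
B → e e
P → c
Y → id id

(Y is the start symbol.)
Yes, the grammar is LL(1).

Relevant sets:
  FIRST(B) = { 'e' }

For Y:
  PREDICT(Y → e Y P) = { 'e' }
  PREDICT(Y → id id) = { 'id' }
For P:
  PREDICT(P → B F) = { 'e' }
  PREDICT(P → c) = { 'c' }
F, B have a single production, so nothing to check there.

All predict sets are disjoint. The grammar IS LL(1).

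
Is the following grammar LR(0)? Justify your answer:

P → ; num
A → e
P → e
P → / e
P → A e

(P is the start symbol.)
A grammar is LR(0) if no state in the canonical LR(0) collection has:
  - both a shift item (dot before a terminal) and a complete item (shift-reduce conflict), or
  - two or more complete items (reduce-reduce conflict; the accept item [P' → P .] counts as a complete item here).

Augment with P' → P and build the canonical LR(0) collection (I0 = CLOSURE({[P' → . P]}), then GOTO on every symbol after a dot until no new states appear). It has 9 states:
  I0: { [A → . e], [P → . / e], [P → . ; num], [P → . A e], [P → . e], [P' → . P] }  — shift
  I1: { [P → / . e] }  — shift
  I2: { [P → ; . num] }  — shift
  I3: { [P → A . e] }  — shift
  I4: { [P' → P .] }  — accept
  I5: { [A → e .], [P → e .] }  — 2 reduces
  I6: { [P → A e .] }  — reduce
  I7: { [P → ; num .] }  — reduce
  I8: { [P → / e .] }  — reduce

Conflict in state I5:
  Reduce-reduce conflict: [A → e .] and [P → e .]
So the grammar is NOT LR(0).

Answer: No. Reduce-reduce conflict: [A → e .] and [P → e .]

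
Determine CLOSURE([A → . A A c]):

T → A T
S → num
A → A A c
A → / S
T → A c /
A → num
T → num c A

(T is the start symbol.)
To compute CLOSURE, for each item [A → α.Bβ] where B is a non-terminal, add [B → .γ] for all productions B → γ; repeat for the newly added items until nothing changes.

Start with: [A → . A A c]
  [A → . A A c] has the dot before A: add [A → . / S], [A → . num]
No further items can be added.

CLOSURE = { [A → . / S], [A → . A A c], [A → . num] }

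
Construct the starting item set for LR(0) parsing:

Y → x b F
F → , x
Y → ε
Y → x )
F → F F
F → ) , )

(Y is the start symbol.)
{ [Y → . x )], [Y → . x b F], [Y → .], [Y' → . Y] }

First, augment the grammar with Y' → Y
I₀ = CLOSURE({ [Y' → . Y] }):
  [Y' → . Y] has the dot before Y: add [Y → . x b F], [Y → .], [Y → . x )]
No further items can be added.

I₀ = { [Y → . x )], [Y → . x b F], [Y → .], [Y' → . Y] }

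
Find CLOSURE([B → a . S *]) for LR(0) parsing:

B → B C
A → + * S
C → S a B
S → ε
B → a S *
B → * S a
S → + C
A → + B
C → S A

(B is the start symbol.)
{ [B → a . S *], [S → . + C], [S → .] }

To compute CLOSURE, for each item [A → α.Bβ] where B is a non-terminal, add [B → .γ] for all productions B → γ; repeat for the newly added items until nothing changes.

Start with: [B → a . S *]
  [B → a . S *] has the dot before S: add [S → .], [S → . + C]
No further items can be added.

CLOSURE = { [B → a . S *], [S → . + C], [S → .] }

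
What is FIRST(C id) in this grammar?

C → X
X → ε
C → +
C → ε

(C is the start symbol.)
FIRST sets of the non-terminals involved (from the grammar, by fixed-point iteration):
  FIRST(C) = { '+', ε }

To compute FIRST(C id), process the symbols left to right:
Symbol C is a non-terminal. Add FIRST(C) \ {ε} = { '+' }
C is nullable (ε ∈ FIRST(C)), continue to the next symbol.
Symbol id is a terminal. Add 'id' and stop.
FIRST(C id) = { '+', 'id' }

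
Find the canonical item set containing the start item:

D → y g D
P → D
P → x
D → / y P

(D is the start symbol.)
{ [D → . / y P], [D → . y g D], [D' → . D] }

First, augment the grammar with D' → D
I₀ = CLOSURE({ [D' → . D] }):
  [D' → . D] has the dot before D: add [D → . y g D], [D → . / y P]
No further items can be added.

I₀ = { [D → . / y P], [D → . y g D], [D' → . D] }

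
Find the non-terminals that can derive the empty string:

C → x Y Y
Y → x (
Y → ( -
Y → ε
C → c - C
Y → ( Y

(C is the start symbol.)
A non-terminal is nullable if it can derive ε (the empty string): either it has an ε-production, or it has a production whose right-hand side consists entirely of nullable non-terminals.

ε-productions: Y → ε
So Y is immediately nullable.
No further non-terminal can be added: every production for the remaining non-terminals contains a terminal or a non-nullable non-terminal.
Nullable = { 'Y' }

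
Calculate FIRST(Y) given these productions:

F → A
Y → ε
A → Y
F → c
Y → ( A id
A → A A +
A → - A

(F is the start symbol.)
To compute FIRST(Y), examine every production with Y on the left-hand side, reading each right-hand side left to right until a non-nullable symbol is reached.

From Y → ε:
  - ε-production, so ε ∈ FIRST(Y)
From Y → ( A id:
  - '(' is a terminal: add '(' and stop

Collecting: FIRST(Y) = { '(', ε }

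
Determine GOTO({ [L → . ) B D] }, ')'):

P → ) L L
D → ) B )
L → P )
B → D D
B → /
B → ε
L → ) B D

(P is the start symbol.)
GOTO(I, ')') = CLOSURE({ [A → αX.β] : [A → α.Xβ] ∈ I, X = ')' })

Items with dot before ')', with the dot advanced:
  [L → . ) B D] → [L → ) . B D]
Closure of the advanced items:
  [L → ) . B D] has the dot before B: add [B → . D D], [B → . /], [B → .]
  [B → . D D] has the dot before D: add [D → . ) B )]

GOTO = { [B → . /], [B → . D D], [B → .], [D → . ) B )], [L → ) . B D] }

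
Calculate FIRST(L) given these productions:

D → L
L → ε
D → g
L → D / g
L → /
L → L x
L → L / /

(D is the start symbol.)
{ '/', 'g', 'x', ε }

To compute FIRST(L), examine every production with L on the left-hand side, reading each right-hand side left to right until a non-nullable symbol is reached.

FIRST sets of the other non-terminals involved (by the same procedure, iterated to a fixed point):
  FIRST(D) = { '/', 'g', 'x', ε }

From L → ε:
  - ε-production, so ε ∈ FIRST(L)
From L → D / g:
  - D is a non-terminal: add FIRST(D) \ {ε} = { '/', 'g', 'x' }
    D is nullable, so continue to the next symbol
  - '/' is a terminal: add '/' and stop
From L → /:
  - '/' is a terminal: add '/' and stop
From L → L x:
  - L is the symbol being defined: contributes nothing new
    L is nullable, so continue to the next symbol
  - x is a terminal: add 'x' and stop
From L → L / /:
  - L is the symbol being defined: contributes nothing new
    L is nullable, so continue to the next symbol
  - '/' is a terminal: add '/' and stop

Collecting: FIRST(L) = { '/', 'g', 'x', ε }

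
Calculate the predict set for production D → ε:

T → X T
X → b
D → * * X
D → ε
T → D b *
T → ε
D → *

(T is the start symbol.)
{ 'b' }

PREDICT(D → ε) = (FIRST(RHS) \ {ε}) ∪ (FOLLOW(D) if ε ∈ FIRST(RHS), i.e. RHS ⇒* ε)
The right-hand side is ε (FIRST(ε) = { ε }), so the predict set is FOLLOW(D) = { 'b' }
PREDICT(D → ε) = { 'b' }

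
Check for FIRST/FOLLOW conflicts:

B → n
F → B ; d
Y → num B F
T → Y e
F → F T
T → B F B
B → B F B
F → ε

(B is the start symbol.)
A FIRST/FOLLOW conflict occurs when a non-terminal N has a nullable alternative N → β (β ⇒* ε) and another alternative N → α with FIRST(α) ∩ FOLLOW(N) ≠ ∅: on such a lookahead the parser cannot decide between expanding α and letting N vanish via β.

Nullable non-terminals: F.
FIRST sets used below: FIRST(B) = { 'n' }, FIRST(F) = { 'n', 'num', ε }, FIRST(T) = { 'n', 'num' }

F: nullable alternative(s) F → ε; FOLLOW(F) = { 'e', 'n', 'num' }
  F → B ; d: FIRST \ {ε} = { 'n' } — overlaps FOLLOW(F) on { 'n' }: CONFLICT
  F → F T: FIRST \ {ε} = { 'n', 'num' } — overlaps FOLLOW(F) on { 'n', 'num' }: CONFLICT
  F → ε: FIRST \ {ε} = { } — this is the only nullable alternative, skip

B, T, Y have no nullable alternative, so no FIRST/FOLLOW check is needed there.

So the grammar has 2 FIRST/FOLLOW conflicts (marked CONFLICT above).

Answer: Yes. F → B ';' d with FOLLOW(F) on { 'n' }; F → F T with FOLLOW(F) on { 'n', 'num' }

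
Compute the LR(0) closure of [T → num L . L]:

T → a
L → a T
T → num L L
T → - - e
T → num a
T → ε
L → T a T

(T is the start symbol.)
{ [L → . T a T], [L → . a T], [T → . - - e], [T → . a], [T → . num L L], [T → . num a], [T → .], [T → num L . L] }

To compute CLOSURE, for each item [A → α.Bβ] where B is a non-terminal, add [B → .γ] for all productions B → γ; repeat for the newly added items until nothing changes.

Start with: [T → num L . L]
  [T → num L . L] has the dot before L: add [L → . a T], [L → . T a T]
  [L → . T a T] has the dot before T: add [T → . a], [T → . num L L], [T → . - - e], [T → . num a], [T → .]
No further items can be added.

CLOSURE = { [L → . T a T], [L → . a T], [T → . - - e], [T → . a], [T → . num L L], [T → . num a], [T → .], [T → num L . L] }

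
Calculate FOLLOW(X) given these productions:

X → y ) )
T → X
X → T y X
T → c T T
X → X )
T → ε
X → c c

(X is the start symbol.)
{ $, ')', 'c', 'y' }

X is the start symbol, so $ ∈ FOLLOW(X).
In T → X: X is at the end, add FOLLOW(T)
In X → T y X: X is at the end; this adds FOLLOW(X) to itself — nothing new
In X → X ): X is followed by ')', add FIRST(')') \ {ε} = { ')' }

The FOLLOW sets referred to above (computed the same way, to a fixed point):
  FOLLOW(T) = { 'c', 'y' }

Taking the union: FOLLOW(X) = { $, ')', 'c', 'y' }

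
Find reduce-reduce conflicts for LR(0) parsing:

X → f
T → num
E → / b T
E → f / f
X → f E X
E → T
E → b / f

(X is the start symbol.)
No reduce-reduce conflicts

Augment with X' → X and build the canonical LR(0) collection (I0 = CLOSURE({[X' → . X]}), then GOTO on every symbol after a dot until no new states appear). It has 16 states:
  I0: { [X → . f E X], [X → . f], [X' → . X] }  — shift
  I1: { [X' → X .] }  — accept
  I2: { [E → . / b T], [E → . T], [E → . b / f], [E → . f / f], [T → . num], [X → f . E X], [X → f .] }  — shift, reduce
  I3: { [E → / . b T] }  — shift
  I4: { [X → . f E X], [X → . f], [X → f E . X] }  — shift
  I5: { [E → T .] }  — reduce
  I6: { [E → b . / f] }  — shift
  I7: { [E → f . / f] }  — shift
  I8: { [T → num .] }  — reduce
  I9: { [E → f / . f] }  — shift
  I10: { [E → f / f .] }  — reduce
  I11: { [E → b / . f] }  — shift
  I12: { [E → b / f .] }  — reduce
  I13: { [X → f E X .] }  — reduce
  I14: { [E → / b . T], [T → . num] }  — shift
  I15: { [E → / b T .] }  — reduce

No state contains more than one complete item.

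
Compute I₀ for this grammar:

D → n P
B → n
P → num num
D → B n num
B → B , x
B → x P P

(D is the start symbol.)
First, augment the grammar with D' → D
I₀ = CLOSURE({ [D' → . D] }):
  [D' → . D] has the dot before D: add [D → . n P], [D → . B n num]
  [D → . B n num] has the dot before B: add [B → . n], [B → . B , x], [B → . x P P]
No further items can be added.

I₀ = { [B → . B , x], [B → . n], [B → . x P P], [D → . B n num], [D → . n P], [D' → . D] }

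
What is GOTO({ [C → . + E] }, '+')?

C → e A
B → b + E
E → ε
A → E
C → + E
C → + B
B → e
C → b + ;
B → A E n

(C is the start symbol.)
GOTO(I, '+') = CLOSURE({ [A → αX.β] : [A → α.Xβ] ∈ I, X = '+' })

Items with dot before '+', with the dot advanced:
  [C → . + E] → [C → + . E]
Closure of the advanced items:
  [C → + . E] has the dot before E: add [E → .]

GOTO = { [C → + . E], [E → .] }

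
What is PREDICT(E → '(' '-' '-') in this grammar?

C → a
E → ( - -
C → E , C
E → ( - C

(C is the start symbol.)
PREDICT(E → '(' '-' '-') = (FIRST(RHS) \ {ε}) ∪ (FOLLOW(E) if ε ∈ FIRST(RHS), i.e. RHS ⇒* ε)
FIRST('(' '-' '-') = { '(' }
ε ∉ FIRST('(' '-' '-'), so FOLLOW(E) is not added.
PREDICT(E → '(' '-' '-') = { '(' }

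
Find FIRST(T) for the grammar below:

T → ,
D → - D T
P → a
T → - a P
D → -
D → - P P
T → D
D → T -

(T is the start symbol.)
To compute FIRST(T), examine every production with T on the left-hand side, reading each right-hand side left to right until a non-nullable symbol is reached.

FIRST sets of the other non-terminals involved (by the same procedure, iterated to a fixed point):
  FIRST(D) = { ',', '-' }

From T → ,:
  - ',' is a terminal: add ',' and stop
From T → - a P:
  - '-' is a terminal: add '-' and stop
From T → D:
  - D is a non-terminal: add FIRST(D) \ {ε} = { ',', '-' }
    D is not nullable, so stop

Collecting: FIRST(T) = { ',', '-' }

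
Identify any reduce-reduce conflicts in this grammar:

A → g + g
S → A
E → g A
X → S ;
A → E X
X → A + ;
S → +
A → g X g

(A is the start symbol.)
Yes — I5: [E → g A .] vs [S → A .]

Augment with A' → A and build the canonical LR(0) collection (I0 = CLOSURE({[A' → . A]}), then GOTO on every symbol after a dot until no new states appear). It has 16 states:
  I0: { [A → . E X], [A → . g + g], [A → . g X g], [A' → . A], [E → . g A] }  — shift
  I1: { [A' → A .] }  — accept
  I2: { [A → . E X], [A → . g + g], [A → . g X g], [A → E . X], [E → . g A], [S → . +], [S → . A], [X → . A + ;], [X → . S ;] }  — shift
  I3: { [A → . E X], [A → . g + g], [A → . g X g], [A → g . + g], [A → g . X g], [E → . g A], [E → g . A], [S → . +], [S → . A], [X → . A + ;], [X → . S ;] }  — shift
  I4: { [A → g + . g], [S → + .] }  — shift, reduce
  I5: { [E → g A .], [S → A .], [X → A . + ;] }  — shift, 2 reduces
  I6: { [X → S . ;] }  — shift
  I7: { [A → g X . g] }  — shift
  I8: { [A → g X g .] }  — reduce
  I9: { [X → S ; .] }  — reduce
  I10: { [X → A + . ;] }  — shift
  I11: { [X → A + ; .] }  — reduce
  I12: { [A → g + g .] }  — reduce
  I13: { [S → + .] }  — reduce
  I14: { [S → A .], [X → A . + ;] }  — shift, reduce
  I15: { [A → E X .] }  — reduce

I5 contains complete items [E → g A .], [S → A .] — reduce-reduce conflict.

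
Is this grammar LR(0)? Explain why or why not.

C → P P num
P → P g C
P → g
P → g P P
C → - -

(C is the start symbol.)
No. Shift-reduce conflict between [P → g .] and [P → . g]

A grammar is LR(0) if no state in the canonical LR(0) collection has:
  - both a shift item (dot before a terminal) and a complete item (shift-reduce conflict), or
  - two or more complete items (reduce-reduce conflict; the accept item [C' → C .] counts as a complete item here).

Augment with C' → C and build the canonical LR(0) collection (I0 = CLOSURE({[C' → . C]}), then GOTO on every symbol after a dot until no new states appear). It has 15 states:
  I0: { [C → . - -], [C → . P P num], [C' → . C], [P → . P g C], [P → . g P P], [P → . g] }  — shift
  I1: { [C → - . -] }  — shift
  I2: { [C' → C .] }  — accept
  I3: { [C → P . P num], [P → . P g C], [P → . g P P], [P → . g], [P → P . g C] }  — shift
  I4: { [P → . P g C], [P → . g P P], [P → . g], [P → g . P P], [P → g .] }  — shift, reduce
  I5: { [P → . P g C], [P → . g P P], [P → . g], [P → P . g C], [P → g P . P] }  — shift
  I6: { [P → P . g C], [P → g P P .] }  — shift, reduce
  I7: { [C → . - -], [C → . P P num], [P → . P g C], [P → . g P P], [P → . g], [P → P g . C], [P → g . P P], [P → g .] }  — shift, reduce
  I8: { [P → P g C .] }  — reduce
  I9: { [C → P . P num], [P → . P g C], [P → . g P P], [P → . g], [P → P . g C], [P → g P . P] }  — shift
  I10: { [C → P P . num], [P → P . g C], [P → g P P .] }  — shift, reduce
  I11: { [C → . - -], [C → . P P num], [P → . P g C], [P → . g P P], [P → . g], [P → P g . C] }  — shift
  I12: { [C → P P num .] }  — reduce
  I13: { [C → P P . num], [P → P . g C] }  — shift
  I14: { [C → - - .] }  — reduce

Conflict in state I4:
  Shift-reduce conflict between [P → g .] and [P → . g]
So the grammar is NOT LR(0).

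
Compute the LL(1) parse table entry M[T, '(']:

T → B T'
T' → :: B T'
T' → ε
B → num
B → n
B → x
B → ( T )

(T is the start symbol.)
T → B T'

To find M[T, '('], we find productions for T where '(' is in the predict set (PREDICT(N → α) = (FIRST(α) \ {ε}) ∪ (FOLLOW(N) if α ⇒* ε)).

Relevant sets:
  FIRST(B) = { '(', 'n', 'num', 'x' }

T → B T': PREDICT = { '(', 'n', 'num', 'x' }
  '(' is in predict set, so this production goes in M[T, '(']

M[T, '('] = T → B T'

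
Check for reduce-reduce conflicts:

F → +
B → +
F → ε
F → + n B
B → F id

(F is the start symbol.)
Yes — I4: [B → + .] vs [F → + .]

A reduce-reduce conflict occurs when an LR(0) state has two complete items [A → α .] and [B → β .] — both call for a reduction, and with no lookahead the parser cannot choose between them.

Augment with F' → F and build the canonical LR(0) collection (I0 = CLOSURE({[F' → . F]}), then GOTO on every symbol after a dot until no new states appear). It has 8 states:
  I0: { [F → . + n B], [F → . +], [F → .], [F' → . F] }  — shift, reduce
  I1: { [F → + . n B], [F → + .] }  — shift, reduce
  I2: { [F' → F .] }  — accept
  I3: { [B → . +], [B → . F id], [F → + n . B], [F → . + n B], [F → . +], [F → .] }  — shift, reduce
  I4: { [B → + .], [F → + . n B], [F → + .] }  — shift, 2 reduces
  I5: { [F → + n B .] }  — reduce
  I6: { [B → F . id] }  — shift
  I7: { [B → F id .] }  — reduce

I4 contains complete items [B → + .], [F → + .] — reduce-reduce conflict.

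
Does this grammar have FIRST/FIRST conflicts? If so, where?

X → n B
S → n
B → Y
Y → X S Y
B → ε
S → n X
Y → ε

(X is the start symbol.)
A FIRST/FIRST conflict occurs when two productions N → α and N → β for the same non-terminal have FIRST(α) ∩ FIRST(β) ≠ ∅ (with ε ∈ FIRST of a nullable right-hand side, so two nullable alternatives also conflict).

FIRST sets of the non-terminals at (or reachable through a nullable prefix from) the front of some alternative:
  FIRST(Y) = { 'n', ε }
  FIRST(X) = { 'n' }

Productions for S:
  S → n: FIRST = { 'n' }
  S → n X: FIRST = { 'n' }
Productions for B:
  B → Y: FIRST = { 'n', ε }
  B → ε: FIRST = { ε }
Productions for Y:
  Y → X S Y: FIRST = { 'n' }
  Y → ε: FIRST = { ε }
X has only one production, so no FIRST/FIRST conflict is possible there.

Conflict for S: S → n and S → n X
  Overlap: { 'n' }
Conflict for B: B → Y and B → ε
  Overlap: { ε }

Answer: Yes. S → n / S → n X on { 'n' }; B → Y / B → ε on { ε }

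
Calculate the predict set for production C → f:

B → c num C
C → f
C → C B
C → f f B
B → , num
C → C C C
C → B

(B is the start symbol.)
PREDICT(C → f) = (FIRST(RHS) \ {ε}) ∪ (FOLLOW(C) if ε ∈ FIRST(RHS), i.e. RHS ⇒* ε)
FIRST(f) = { 'f' }
ε ∉ FIRST(f), so FOLLOW(C) is not added.
PREDICT(C → f) = { 'f' }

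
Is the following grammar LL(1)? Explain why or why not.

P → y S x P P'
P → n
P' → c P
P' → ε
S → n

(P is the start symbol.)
No. Predict set conflict for P': { 'c' }

A grammar is LL(1) if for each non-terminal N with multiple productions, the predict sets of those productions are pairwise disjoint, where PREDICT(N → α) = (FIRST(α) \ {ε}) ∪ (FOLLOW(N) if α ⇒* ε).

Relevant sets:
  FOLLOW(P') = { $, 'c' }

For P:
  PREDICT(P → y S x P P') = { 'y' }
  PREDICT(P → n) = { 'n' }
For P':
  PREDICT(P' → c P) = { 'c' }
  PREDICT(P' → ε) = { $, 'c' }
S has a single production, so nothing to check there.

Conflict found: Predict set conflict for P': { 'c' }
The grammar is NOT LL(1).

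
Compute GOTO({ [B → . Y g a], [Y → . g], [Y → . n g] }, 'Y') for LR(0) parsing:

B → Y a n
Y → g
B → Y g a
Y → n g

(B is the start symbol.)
{ [B → Y . g a] }

GOTO(I, 'Y') = CLOSURE({ [A → αX.β] : [A → α.Xβ] ∈ I, X = 'Y' })

Items with dot before 'Y', with the dot advanced:
  [B → . Y g a] → [B → Y . g a]
Closure adds nothing (no advanced item has the dot before a non-terminal).

GOTO = { [B → Y . g a] }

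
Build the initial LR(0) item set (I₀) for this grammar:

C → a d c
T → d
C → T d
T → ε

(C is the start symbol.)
{ [C → . T d], [C → . a d c], [C' → . C], [T → . d], [T → .] }

First, augment the grammar with C' → C
I₀ = CLOSURE({ [C' → . C] }):
  [C' → . C] has the dot before C: add [C → . a d c], [C → . T d]
  [C → . T d] has the dot before T: add [T → . d], [T → .]
No further items can be added.

I₀ = { [C → . T d], [C → . a d c], [C' → . C], [T → . d], [T → .] }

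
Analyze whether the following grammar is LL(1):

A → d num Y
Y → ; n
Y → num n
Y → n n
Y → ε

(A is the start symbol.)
Yes, the grammar is LL(1).

A grammar is LL(1) if for each non-terminal N with multiple productions, the predict sets of those productions are pairwise disjoint, where PREDICT(N → α) = (FIRST(α) \ {ε}) ∪ (FOLLOW(N) if α ⇒* ε).

Relevant sets:
  FOLLOW(Y) = { $ }

For Y:
  PREDICT(Y → ';' n) = { ';' }
  PREDICT(Y → num n) = { 'num' }
  PREDICT(Y → n n) = { 'n' }
  PREDICT(Y → ε) = { $ }
A has a single production, so nothing to check there.

All predict sets are disjoint. The grammar IS LL(1).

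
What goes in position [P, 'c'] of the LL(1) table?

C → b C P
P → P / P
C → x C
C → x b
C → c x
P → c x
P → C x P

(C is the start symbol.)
To find M[P, 'c'], we find productions for P where 'c' is in the predict set (PREDICT(N → α) = (FIRST(α) \ {ε}) ∪ (FOLLOW(N) if α ⇒* ε)).

Relevant sets:
  FIRST(P) = { 'b', 'c', 'x' }
  FIRST(C) = { 'b', 'c', 'x' }

P → P / P: PREDICT = { 'b', 'c', 'x' }
  'c' is in predict set, so this production goes in M[P, 'c']
P → c x: PREDICT = { 'c' }
  'c' is in predict set, so this production goes in M[P, 'c']
P → C x P: PREDICT = { 'b', 'c', 'x' }
  'c' is in predict set, so this production goes in M[P, 'c']

M[P, 'c'] = P → P / P, P → c x, P → C x P  (a multiply-defined cell — the grammar is not LL(1))

Answer: P → P / P, P → c x, P → C x P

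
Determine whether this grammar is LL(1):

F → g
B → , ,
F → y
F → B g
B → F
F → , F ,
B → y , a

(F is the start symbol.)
No. Predict set conflict for F: { 'g' }

A grammar is LL(1) if for each non-terminal N with multiple productions, the predict sets of those productions are pairwise disjoint, where PREDICT(N → α) = (FIRST(α) \ {ε}) ∪ (FOLLOW(N) if α ⇒* ε).

Relevant sets:
  FIRST(B) = { ',', 'g', 'y' }
  FIRST(F) = { ',', 'g', 'y' }

For F:
  PREDICT(F → g) = { 'g' }
  PREDICT(F → y) = { 'y' }
  PREDICT(F → B g) = { ',', 'g', 'y' }
  PREDICT(F → ',' F ',') = { ',' }
For B:
  PREDICT(B → ',' ',') = { ',' }
  PREDICT(B → F) = { ',', 'g', 'y' }
  PREDICT(B → y ',' a) = { 'y' }

Conflict found: Predict set conflict for F: { 'g' }
The grammar is NOT LL(1).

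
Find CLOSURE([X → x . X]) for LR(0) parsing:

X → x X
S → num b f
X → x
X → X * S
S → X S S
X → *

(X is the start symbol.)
{ [X → . *], [X → . X * S], [X → . x X], [X → . x], [X → x . X] }

To compute CLOSURE, for each item [A → α.Bβ] where B is a non-terminal, add [B → .γ] for all productions B → γ; repeat for the newly added items until nothing changes.

Start with: [X → x . X]
  [X → x . X] has the dot before X: add [X → . x X], [X → . x], [X → . X * S], [X → . *]
No further items can be added.

CLOSURE = { [X → . *], [X → . X * S], [X → . x X], [X → . x], [X → x . X] }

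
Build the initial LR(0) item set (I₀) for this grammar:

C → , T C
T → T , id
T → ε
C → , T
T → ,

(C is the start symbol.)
{ [C → . , T C], [C → . , T], [C' → . C] }

First, augment the grammar with C' → C
I₀ = CLOSURE({ [C' → . C] }):
  [C' → . C] has the dot before C: add [C → . , T C], [C → . , T]
No further items can be added.

I₀ = { [C → . , T C], [C → . , T], [C' → . C] }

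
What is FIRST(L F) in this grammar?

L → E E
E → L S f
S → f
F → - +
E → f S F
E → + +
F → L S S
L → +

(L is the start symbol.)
FIRST sets of the non-terminals involved (from the grammar, by fixed-point iteration):
  FIRST(L) = { '+', 'f' }

To compute FIRST(L F), process the symbols left to right:
Symbol L is a non-terminal. Add FIRST(L) \ {ε} = { '+', 'f' }
L is not nullable (ε ∉ FIRST(L)), so stop here.
FIRST(L F) = { '+', 'f' }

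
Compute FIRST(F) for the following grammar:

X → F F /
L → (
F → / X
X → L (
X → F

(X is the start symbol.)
{ '/' }

From F → / X:
  - '/' is a terminal: add '/' and stop

Collecting: FIRST(F) = { '/' }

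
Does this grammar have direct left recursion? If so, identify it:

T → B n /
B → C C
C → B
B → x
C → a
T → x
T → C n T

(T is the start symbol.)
T → B n /: starts with B
B → C C: starts with C
C → B: starts with B
B → x: starts with x
C → a: starts with a
T → x: starts with x
T → C n T: starts with C

No direct left recursion found.

Answer: No direct left recursion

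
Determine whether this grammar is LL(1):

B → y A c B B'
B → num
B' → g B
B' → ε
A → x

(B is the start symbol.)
No. Predict set conflict for B': { 'g' }

A grammar is LL(1) if for each non-terminal N with multiple productions, the predict sets of those productions are pairwise disjoint, where PREDICT(N → α) = (FIRST(α) \ {ε}) ∪ (FOLLOW(N) if α ⇒* ε).

Relevant sets:
  FOLLOW(B') = { $, 'g' }

For B:
  PREDICT(B → y A c B B') = { 'y' }
  PREDICT(B → num) = { 'num' }
For B':
  PREDICT(B' → g B) = { 'g' }
  PREDICT(B' → ε) = { $, 'g' }
A has a single production, so nothing to check there.

Conflict found: Predict set conflict for B': { 'g' }
The grammar is NOT LL(1).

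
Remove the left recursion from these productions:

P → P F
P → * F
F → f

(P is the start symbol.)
P → * F P'
P' → F P'
P' → ε
F → f

P is directly left-recursive. The standard transformation for
  A → A α₁ | ... | A α_m | β₁ | ... | β_n
is
  A  → β₁ A' | ... | β_n A'
  A' → α₁ A' | ... | α_m A' | ε

P → * F becomes P → * F P'
P → P F becomes P' → F P'
Add P' → ε

Productions for other non-terminals are unchanged:
  F → f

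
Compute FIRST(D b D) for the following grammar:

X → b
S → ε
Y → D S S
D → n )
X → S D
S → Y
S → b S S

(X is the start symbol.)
FIRST sets of the non-terminals involved (from the grammar, by fixed-point iteration):
  FIRST(D) = { 'n' }

To compute FIRST(D b D), process the symbols left to right:
Symbol D is a non-terminal. Add FIRST(D) \ {ε} = { 'n' }
D is not nullable (ε ∉ FIRST(D)), so stop here.
FIRST(D b D) = { 'n' }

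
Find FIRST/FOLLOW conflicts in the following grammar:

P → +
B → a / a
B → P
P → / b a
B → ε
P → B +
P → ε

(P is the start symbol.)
A FIRST/FOLLOW conflict occurs when a non-terminal N has a nullable alternative N → β (β ⇒* ε) and another alternative N → α with FIRST(α) ∩ FOLLOW(N) ≠ ∅: on such a lookahead the parser cannot decide between expanding α and letting N vanish via β.

Nullable non-terminals: B, P.
FIRST sets used below: FIRST(P) = { '+', '/', 'a', ε }, FIRST(B) = { '+', '/', 'a', ε }

B: nullable alternative(s) B → P, B → ε; FOLLOW(B) = { '+' }
  B → a / a: FIRST \ {ε} = { 'a' } — disjoint from FOLLOW(B)
  B → P: FIRST \ {ε} = { '+', '/', 'a' } — overlaps FOLLOW(B) on { '+' }: CONFLICT
  B → ε: FIRST \ {ε} = { } — disjoint from FOLLOW(B)

P: nullable alternative(s) P → ε; FOLLOW(P) = { $, '+' }
  P → +: FIRST \ {ε} = { '+' } — overlaps FOLLOW(P) on { '+' }: CONFLICT
  P → / b a: FIRST \ {ε} = { '/' } — disjoint from FOLLOW(P)
  P → B +: FIRST \ {ε} = { '+', '/', 'a' } — overlaps FOLLOW(P) on { '+' }: CONFLICT
  P → ε: FIRST \ {ε} = { } — this is the only nullable alternative, skip

So the grammar has 3 FIRST/FOLLOW conflicts (marked CONFLICT above).

Answer: Yes. P → '+' with FOLLOW(P) on { '+' }; P → B '+' with FOLLOW(P) on { '+' }; B → P with FOLLOW(B) on { '+' }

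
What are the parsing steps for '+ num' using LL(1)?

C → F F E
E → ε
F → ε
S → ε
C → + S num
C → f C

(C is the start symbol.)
LL(1) parsing maintains a stack (initially the start symbol over $) and the input. At each step: if the stack top is a terminal, match it against the current input token; if it is a non-terminal N, replace it with the RHS of M[N, lookahead] (the unique production whose predict set contains the lookahead).

Stack is shown with the top on the left.

Stack      Input    Action
--------------------------
C $        + num $  output C → + S num
+ S num $  + num $  match '+'
S num $    num $    output S → ε
num $      num $    match 'num'
$          $        accept

The string is accepted.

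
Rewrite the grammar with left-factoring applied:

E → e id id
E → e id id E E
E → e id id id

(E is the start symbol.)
E → e id id E'
E' → ε
E' → E E
E' → id

Left-factoring transforms A → αβ₁ | αβ₂ into A → αA' and A' → β₁ | β₂
(α is the longest common prefix among the alternatives). Repeat until
no nonterminal has two alternatives with a common prefix.

Round 1: E has alternatives sharing prefix 'e id id'. Introduce E': E → e id id E'
  Add: E' → ε
  Add: E' → E E
  Add: E' → id

No remaining common prefixes — done.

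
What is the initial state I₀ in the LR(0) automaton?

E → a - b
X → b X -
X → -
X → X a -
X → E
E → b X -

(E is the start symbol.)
First, augment the grammar with E' → E
I₀ = CLOSURE({ [E' → . E] }):
  [E' → . E] has the dot before E: add [E → . a - b], [E → . b X -]
No further items can be added.

I₀ = { [E → . a - b], [E → . b X -], [E' → . E] }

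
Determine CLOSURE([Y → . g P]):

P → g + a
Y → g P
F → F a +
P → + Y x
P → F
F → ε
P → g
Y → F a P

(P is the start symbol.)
{ [Y → . g P] }

Start with: [Y → . g P]
The dot precedes the terminal g, so nothing is added.

CLOSURE = { [Y → . g P] }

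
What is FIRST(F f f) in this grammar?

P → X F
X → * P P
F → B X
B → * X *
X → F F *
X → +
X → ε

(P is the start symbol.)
{ '*' }

FIRST sets of the non-terminals involved (from the grammar, by fixed-point iteration):
  FIRST(F) = { '*' }

To compute FIRST(F f f), process the symbols left to right:
Symbol F is a non-terminal. Add FIRST(F) \ {ε} = { '*' }
F is not nullable (ε ∉ FIRST(F)), so stop here.
FIRST(F f f) = { '*' }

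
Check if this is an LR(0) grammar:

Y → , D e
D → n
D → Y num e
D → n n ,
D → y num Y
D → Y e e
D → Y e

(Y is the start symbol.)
No. Shift-reduce conflict between [D → n .] and [D → n . n ,]

A grammar is LR(0) if no state in the canonical LR(0) collection has:
  - both a shift item (dot before a terminal) and a complete item (shift-reduce conflict), or
  - two or more complete items (reduce-reduce conflict; the accept item [Y' → Y .] counts as a complete item here).

Augment with Y' → Y and build the canonical LR(0) collection (I0 = CLOSURE({[Y' → . Y]}), then GOTO on every symbol after a dot until no new states appear). It has 16 states:
  I0: { [Y → . , D e], [Y' → . Y] }  — shift
  I1: { [D → . Y e e], [D → . Y e], [D → . Y num e], [D → . n n ,], [D → . n], [D → . y num Y], [Y → , . D e], [Y → . , D e] }  — shift
  I2: { [Y' → Y .] }  — accept
  I3: { [Y → , D . e] }  — shift
  I4: { [D → Y . e e], [D → Y . e], [D → Y . num e] }  — shift
  I5: { [D → n . n ,], [D → n .] }  — shift, reduce
  I6: { [D → y . num Y] }  — shift
  I7: { [D → y num . Y], [Y → . , D e] }  — shift
  I8: { [D → y num Y .] }  — reduce
  I9: { [D → n n . ,] }  — shift
  I10: { [D → n n , .] }  — reduce
  I11: { [D → Y e . e], [D → Y e .] }  — shift, reduce
  I12: { [D → Y num . e] }  — shift
  I13: { [D → Y num e .] }  — reduce
  I14: { [D → Y e e .] }  — reduce
  I15: { [Y → , D e .] }  — reduce

Conflict in state I5:
  Shift-reduce conflict between [D → n .] and [D → n . n ,]
So the grammar is NOT LR(0).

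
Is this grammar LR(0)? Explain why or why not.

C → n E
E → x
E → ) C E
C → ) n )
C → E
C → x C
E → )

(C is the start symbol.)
Augment with C' → C and build the canonical LR(0) collection (I0 = CLOSURE({[C' → . C]}), then GOTO on every symbol after a dot until no new states appear). It has 14 states:
  I0: { [C → . ) n )], [C → . E], [C → . n E], [C → . x C], [C' → . C], [E → . ) C E], [E → . )], [E → . x] }  — shift
  I1: { [C → ) . n )], [C → . ) n )], [C → . E], [C → . n E], [C → . x C], [E → ) . C E], [E → ) .], [E → . ) C E], [E → . )], [E → . x] }  — shift, reduce
  I2: { [C' → C .] }  — accept
  I3: { [C → E .] }  — reduce
  I4: { [C → n . E], [E → . ) C E], [E → . )], [E → . x] }  — shift
  I5: { [C → . ) n )], [C → . E], [C → . n E], [C → . x C], [C → x . C], [E → . ) C E], [E → . )], [E → . x], [E → x .] }  — shift, reduce
  I6: { [C → x C .] }  — reduce
  I7: { [C → . ) n )], [C → . E], [C → . n E], [C → . x C], [E → ) . C E], [E → ) .], [E → . ) C E], [E → . )], [E → . x] }  — shift, reduce
  I8: { [C → n E .] }  — reduce
  I9: { [E → x .] }  — reduce
  I10: { [E → ) C . E], [E → . ) C E], [E → . )], [E → . x] }  — shift
  I11: { [E → ) C E .] }  — reduce
  I12: { [C → ) n . )], [C → n . E], [E → . ) C E], [E → . )], [E → . x] }  — shift
  I13: { [C → ) n ) .], [C → . ) n )], [C → . E], [C → . n E], [C → . x C], [E → ) . C E], [E → ) .], [E → . ) C E], [E → . )], [E → . x] }  — shift, 2 reduces

Conflict in state I1:
  Shift-reduce conflict between [E → ) .] and [C → . ) n )]
So the grammar is NOT LR(0).

Answer: No. Shift-reduce conflict between [E → ) .] and [C → . ) n )]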